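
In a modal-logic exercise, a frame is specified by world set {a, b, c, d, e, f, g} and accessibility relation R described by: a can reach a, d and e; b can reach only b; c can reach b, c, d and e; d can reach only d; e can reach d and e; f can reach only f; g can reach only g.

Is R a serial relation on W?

Yes

Serial: yes — every world has a successor (e.g. a R a).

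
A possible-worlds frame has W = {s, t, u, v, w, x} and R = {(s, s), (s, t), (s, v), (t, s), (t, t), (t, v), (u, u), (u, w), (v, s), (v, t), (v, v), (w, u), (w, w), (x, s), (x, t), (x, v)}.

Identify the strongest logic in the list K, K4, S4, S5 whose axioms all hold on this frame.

K4

Transitive (axiom 4): yes — every two-step R-path is closed by a direct edge.
Reflexive (axiom T): no — x is not related to itself.
Euclidean (axiom 5): yes — any two successors of a common world are R-related.
So F validates K, K4; S4 would additionally require R to be reflexive. The strongest is K4.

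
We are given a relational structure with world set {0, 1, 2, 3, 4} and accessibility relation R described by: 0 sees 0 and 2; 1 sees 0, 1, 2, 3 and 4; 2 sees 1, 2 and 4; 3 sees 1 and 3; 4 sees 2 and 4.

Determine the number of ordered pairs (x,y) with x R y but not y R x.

Enumerating: (0,2), (1,0), (1,4).

3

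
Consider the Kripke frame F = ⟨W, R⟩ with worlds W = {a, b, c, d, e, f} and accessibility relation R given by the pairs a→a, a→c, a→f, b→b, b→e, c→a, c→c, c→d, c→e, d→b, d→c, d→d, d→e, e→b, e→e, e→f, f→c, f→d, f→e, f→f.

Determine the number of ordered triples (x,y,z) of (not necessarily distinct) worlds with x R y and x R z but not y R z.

19

Enumerating: (a,c,f), (a,f,a), (c,a,d), (c,a,e), (c,d,a), (c,e,a), (c,e,c), (c,e,d), (d,b,c), (d,b,d), (d,c,b), (d,e,c), … and 7 more.
Total: 19.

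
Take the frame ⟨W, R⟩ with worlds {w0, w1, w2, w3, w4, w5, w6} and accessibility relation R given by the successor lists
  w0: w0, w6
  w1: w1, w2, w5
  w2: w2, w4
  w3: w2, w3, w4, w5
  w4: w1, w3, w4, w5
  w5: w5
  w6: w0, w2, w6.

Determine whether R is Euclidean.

Euclidean: no — w1 R w2 and w1 R w5, but not w2 R w5.

No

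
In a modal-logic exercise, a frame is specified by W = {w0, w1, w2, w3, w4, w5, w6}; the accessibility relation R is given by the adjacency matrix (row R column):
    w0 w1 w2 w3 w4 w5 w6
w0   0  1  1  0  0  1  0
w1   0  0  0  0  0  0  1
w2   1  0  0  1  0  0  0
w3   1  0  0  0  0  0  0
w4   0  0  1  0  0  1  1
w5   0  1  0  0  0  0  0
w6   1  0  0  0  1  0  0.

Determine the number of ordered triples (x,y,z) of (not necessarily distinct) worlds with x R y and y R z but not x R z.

Enumerating: (w0,w1,w6), (w0,w2,w0), (w0,w2,w3), (w1,w6,w0), (w1,w6,w4), (w2,w0,w1), (w2,w0,w2), (w2,w0,w5), (w3,w0,w1), (w3,w0,w2), (w3,w0,w5), (w4,w2,w0), … and 11 more.
Total: 23.

23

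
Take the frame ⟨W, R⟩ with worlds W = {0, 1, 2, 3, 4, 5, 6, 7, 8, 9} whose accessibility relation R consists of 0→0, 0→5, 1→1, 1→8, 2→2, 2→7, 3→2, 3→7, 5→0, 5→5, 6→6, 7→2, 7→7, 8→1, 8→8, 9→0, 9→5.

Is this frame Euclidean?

Yes

Euclidean: yes — any two successors of a common world are R-related.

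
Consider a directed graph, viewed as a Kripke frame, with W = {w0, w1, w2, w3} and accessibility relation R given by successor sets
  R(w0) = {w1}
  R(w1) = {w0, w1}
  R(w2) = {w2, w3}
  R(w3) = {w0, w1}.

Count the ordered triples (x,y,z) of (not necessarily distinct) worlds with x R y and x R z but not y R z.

4

Enumerating: (w1,w0,w0), (w2,w3,w2), (w2,w3,w3), (w3,w0,w0).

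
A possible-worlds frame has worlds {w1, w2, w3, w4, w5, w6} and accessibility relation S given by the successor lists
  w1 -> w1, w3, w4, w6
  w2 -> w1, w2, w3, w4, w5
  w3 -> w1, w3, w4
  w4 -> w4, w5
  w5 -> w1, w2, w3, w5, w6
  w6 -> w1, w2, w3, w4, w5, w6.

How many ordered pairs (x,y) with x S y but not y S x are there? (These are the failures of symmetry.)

11

Enumerating: (w1,w4), (w2,w1), (w2,w3), (w2,w4), (w3,w4), (w4,w5), (w5,w1), (w5,w3), (w6,w2), (w6,w3), (w6,w4).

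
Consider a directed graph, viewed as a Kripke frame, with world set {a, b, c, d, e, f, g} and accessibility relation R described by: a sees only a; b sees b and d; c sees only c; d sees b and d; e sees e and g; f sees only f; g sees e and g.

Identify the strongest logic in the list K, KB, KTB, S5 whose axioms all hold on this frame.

Symmetric (axiom B): yes — every pair in R has its reverse in R.
Reflexive (axiom T): yes — every world is R-related to itself.
Euclidean (axiom 5): yes — any two successors of a common world are R-related.
So F validates K, KB, KTB, S5. The strongest is S5.

S5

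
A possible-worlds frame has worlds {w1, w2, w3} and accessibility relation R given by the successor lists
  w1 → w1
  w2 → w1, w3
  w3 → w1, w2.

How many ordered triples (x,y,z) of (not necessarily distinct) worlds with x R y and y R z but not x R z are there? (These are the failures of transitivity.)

2

Enumerating: (w2,w3,w2), (w3,w2,w3).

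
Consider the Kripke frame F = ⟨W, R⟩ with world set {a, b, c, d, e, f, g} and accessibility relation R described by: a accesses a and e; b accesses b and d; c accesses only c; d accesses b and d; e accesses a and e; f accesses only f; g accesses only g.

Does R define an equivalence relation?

Yes

Reflexive: yes — every world is R-related to itself.
Symmetric: yes — every pair in R has its reverse in R.
Transitive: yes — every two-step R-path is closed by a direct edge.
So R is an equivalence relation.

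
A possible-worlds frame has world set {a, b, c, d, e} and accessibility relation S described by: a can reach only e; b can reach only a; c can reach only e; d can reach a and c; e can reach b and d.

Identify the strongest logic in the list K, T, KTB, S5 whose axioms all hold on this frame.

Reflexive (axiom T): no — a is not related to itself.
Symmetric (axiom B): no — a S e but not e S a.
Euclidean (axiom 5): no — d S a and d S c, but not a S c.
So F validates K; T would additionally require S to be reflexive. The strongest is K.

K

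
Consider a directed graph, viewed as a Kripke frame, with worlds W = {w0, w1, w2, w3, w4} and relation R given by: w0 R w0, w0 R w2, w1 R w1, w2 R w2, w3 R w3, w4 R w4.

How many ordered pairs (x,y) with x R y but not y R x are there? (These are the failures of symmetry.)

1

Enumerating: (w0,w2).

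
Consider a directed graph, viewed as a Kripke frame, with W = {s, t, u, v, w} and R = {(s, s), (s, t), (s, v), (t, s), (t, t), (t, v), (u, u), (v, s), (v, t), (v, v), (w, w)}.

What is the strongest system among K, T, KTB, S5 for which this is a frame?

S5

Reflexive (axiom T): yes — every world is R-related to itself.
Symmetric (axiom B): yes — every pair in R has its reverse in R.
Euclidean (axiom 5): yes — any two successors of a common world are R-related.
So F validates K, T, KTB, S5. The strongest is S5.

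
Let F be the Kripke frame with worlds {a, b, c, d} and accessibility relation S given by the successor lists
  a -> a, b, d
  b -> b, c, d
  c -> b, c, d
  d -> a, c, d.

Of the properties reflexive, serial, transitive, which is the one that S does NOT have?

transitive

Reflexive: yes — every world is S-related to itself.
Serial: yes — every world has a successor (e.g. a S a).
Transitive: no — a S b and b S c, but not a S c.
Only transitive fails.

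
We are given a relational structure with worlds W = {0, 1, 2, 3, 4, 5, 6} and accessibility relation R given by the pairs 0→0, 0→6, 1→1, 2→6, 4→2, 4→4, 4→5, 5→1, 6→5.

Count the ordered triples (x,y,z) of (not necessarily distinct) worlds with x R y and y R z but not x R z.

5

Enumerating: (0,6,5), (2,6,5), (4,2,6), (4,5,1), (6,5,1).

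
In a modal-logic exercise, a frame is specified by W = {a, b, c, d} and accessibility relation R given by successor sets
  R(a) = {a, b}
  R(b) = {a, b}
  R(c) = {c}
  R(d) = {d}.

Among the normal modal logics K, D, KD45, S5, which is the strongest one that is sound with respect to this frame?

S5

Serial (axiom D): yes — every world has a successor (e.g. a R a).
Euclidean (axiom 5): yes — any two successors of a common world are R-related.
Transitive (axiom 4): yes — every two-step R-path is closed by a direct edge.
Reflexive (axiom T): yes — every world is R-related to itself.
So F validates K, D, KD45, S5. The strongest is S5.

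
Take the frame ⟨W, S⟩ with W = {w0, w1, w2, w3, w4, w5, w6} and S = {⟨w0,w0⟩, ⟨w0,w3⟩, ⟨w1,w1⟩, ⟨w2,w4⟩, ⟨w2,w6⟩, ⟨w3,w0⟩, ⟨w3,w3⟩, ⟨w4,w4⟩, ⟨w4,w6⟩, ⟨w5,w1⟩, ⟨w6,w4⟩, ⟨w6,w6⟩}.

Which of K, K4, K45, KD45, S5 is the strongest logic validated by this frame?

KD45

Transitive (axiom 4): yes — every two-step S-path is closed by a direct edge.
Euclidean (axiom 5): yes — any two successors of a common world are S-related.
Serial (axiom D): yes — every world has a successor (e.g. w0 S w0).
Reflexive (axiom T): no — w2 is not related to itself.
So F validates K, K4, K45, KD45; S5 would additionally require S to be reflexive. The strongest is KD45.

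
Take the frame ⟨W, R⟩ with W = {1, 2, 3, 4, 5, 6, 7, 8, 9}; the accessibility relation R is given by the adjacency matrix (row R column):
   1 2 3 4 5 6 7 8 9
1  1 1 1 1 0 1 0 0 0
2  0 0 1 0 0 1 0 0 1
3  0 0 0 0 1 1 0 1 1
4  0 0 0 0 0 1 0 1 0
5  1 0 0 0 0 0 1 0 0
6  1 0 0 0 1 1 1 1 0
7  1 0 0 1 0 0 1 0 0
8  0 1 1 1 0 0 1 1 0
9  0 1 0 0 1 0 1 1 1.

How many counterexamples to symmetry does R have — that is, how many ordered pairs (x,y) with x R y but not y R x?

Enumerating: (1,2), (1,3), (1,4), (2,3), (2,6), (3,5), (3,6), (3,9), (4,6), (5,1), (5,7), (6,5), … and 9 more.
Total: 21.

21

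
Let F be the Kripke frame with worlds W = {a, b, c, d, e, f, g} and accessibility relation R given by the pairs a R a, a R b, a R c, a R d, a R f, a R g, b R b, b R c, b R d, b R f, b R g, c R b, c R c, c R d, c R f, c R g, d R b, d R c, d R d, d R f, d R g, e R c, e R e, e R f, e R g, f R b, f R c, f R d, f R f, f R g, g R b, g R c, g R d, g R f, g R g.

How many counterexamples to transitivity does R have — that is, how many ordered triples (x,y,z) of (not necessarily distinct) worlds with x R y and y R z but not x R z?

6

Enumerating: (e,c,b), (e,c,d), (e,f,b), (e,f,d), (e,g,b), (e,g,d).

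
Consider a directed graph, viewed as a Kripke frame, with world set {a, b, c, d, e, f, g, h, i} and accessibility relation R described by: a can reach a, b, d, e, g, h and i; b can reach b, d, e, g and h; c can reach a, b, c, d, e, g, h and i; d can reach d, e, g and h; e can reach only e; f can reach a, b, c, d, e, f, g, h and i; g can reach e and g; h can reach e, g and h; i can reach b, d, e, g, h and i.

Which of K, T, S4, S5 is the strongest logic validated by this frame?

Reflexive (axiom T): yes — every world is R-related to itself.
Transitive (axiom 4): yes — every two-step R-path is closed by a direct edge.
Euclidean (axiom 5): no — a R b and a R i, but not b R i.
So F validates K, T, S4; S5 would additionally require R to be Euclidean. The strongest is S4.

S4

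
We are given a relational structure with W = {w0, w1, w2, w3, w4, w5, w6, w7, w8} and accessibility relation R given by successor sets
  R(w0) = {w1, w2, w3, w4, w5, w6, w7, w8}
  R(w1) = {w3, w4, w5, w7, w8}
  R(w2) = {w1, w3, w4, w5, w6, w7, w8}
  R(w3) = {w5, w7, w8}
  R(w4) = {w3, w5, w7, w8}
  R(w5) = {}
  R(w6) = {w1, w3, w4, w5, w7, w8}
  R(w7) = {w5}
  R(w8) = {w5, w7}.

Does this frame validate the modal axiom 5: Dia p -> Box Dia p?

The schema 5 characterises exactly the Euclidean frames.
Euclidean: no — w0 R w1 and w0 R w2, but not w1 R w2.

No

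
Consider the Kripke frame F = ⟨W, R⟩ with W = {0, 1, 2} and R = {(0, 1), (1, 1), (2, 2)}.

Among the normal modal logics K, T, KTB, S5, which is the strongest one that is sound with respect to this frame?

Reflexive (axiom T): no — 0 is not related to itself.
Symmetric (axiom B): no — 0 R 1 but not 1 R 0.
Euclidean (axiom 5): yes — any two successors of a common world are R-related.
So F validates K; T would additionally require R to be reflexive. The strongest is K.

K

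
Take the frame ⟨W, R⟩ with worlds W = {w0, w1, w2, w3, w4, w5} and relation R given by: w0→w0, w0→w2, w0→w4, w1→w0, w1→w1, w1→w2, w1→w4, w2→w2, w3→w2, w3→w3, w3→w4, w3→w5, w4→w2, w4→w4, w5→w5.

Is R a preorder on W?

Reflexive: yes — every world is R-related to itself.
Transitive: yes — every two-step R-path is closed by a direct edge.
So R is a preorder.

Yes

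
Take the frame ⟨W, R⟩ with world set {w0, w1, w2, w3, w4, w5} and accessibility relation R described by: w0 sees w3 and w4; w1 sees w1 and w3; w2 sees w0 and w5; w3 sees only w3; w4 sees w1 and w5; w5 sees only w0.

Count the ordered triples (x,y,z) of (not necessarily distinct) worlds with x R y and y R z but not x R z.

Enumerating: (w0,w4,w1), (w0,w4,w5), (w2,w0,w3), (w2,w0,w4), (w4,w1,w3), (w4,w5,w0), (w5,w0,w3), (w5,w0,w4).

8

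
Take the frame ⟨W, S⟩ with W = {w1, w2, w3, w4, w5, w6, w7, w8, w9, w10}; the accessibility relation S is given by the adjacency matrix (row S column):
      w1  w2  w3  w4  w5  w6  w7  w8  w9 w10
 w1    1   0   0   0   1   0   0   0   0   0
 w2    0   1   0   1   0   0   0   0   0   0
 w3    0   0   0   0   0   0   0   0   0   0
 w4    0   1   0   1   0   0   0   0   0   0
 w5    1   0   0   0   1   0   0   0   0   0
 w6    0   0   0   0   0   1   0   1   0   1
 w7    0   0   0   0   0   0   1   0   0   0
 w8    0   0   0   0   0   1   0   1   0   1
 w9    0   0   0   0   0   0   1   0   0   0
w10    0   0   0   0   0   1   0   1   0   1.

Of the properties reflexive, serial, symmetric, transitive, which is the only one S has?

Reflexive: no — w3 is not related to itself.
Serial: no — w3 has no S-successor.
Symmetric: no — w9 S w7 but not w7 S w9.
Transitive: yes — every two-step S-path is closed by a direct edge.
Only transitive holds.

transitive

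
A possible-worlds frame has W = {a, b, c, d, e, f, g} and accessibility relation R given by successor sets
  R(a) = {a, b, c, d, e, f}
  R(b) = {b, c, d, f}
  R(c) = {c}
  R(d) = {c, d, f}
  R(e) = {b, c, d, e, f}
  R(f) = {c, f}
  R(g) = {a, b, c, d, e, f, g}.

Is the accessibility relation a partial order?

Reflexive: yes — every world is R-related to itself.
Transitive: yes — every two-step R-path is closed by a direct edge.
Antisymmetric: yes — no distinct pair is related both ways.
So R is a partial order.

Yes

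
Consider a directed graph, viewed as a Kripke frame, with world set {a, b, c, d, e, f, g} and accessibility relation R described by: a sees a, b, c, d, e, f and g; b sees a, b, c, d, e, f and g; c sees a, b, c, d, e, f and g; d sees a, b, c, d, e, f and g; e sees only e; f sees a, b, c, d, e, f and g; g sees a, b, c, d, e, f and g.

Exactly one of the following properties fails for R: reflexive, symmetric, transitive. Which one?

Reflexive: yes — every world is R-related to itself.
Symmetric: no — a R e but not e R a.
Transitive: yes — every two-step R-path is closed by a direct edge.
Only symmetric fails.

symmetric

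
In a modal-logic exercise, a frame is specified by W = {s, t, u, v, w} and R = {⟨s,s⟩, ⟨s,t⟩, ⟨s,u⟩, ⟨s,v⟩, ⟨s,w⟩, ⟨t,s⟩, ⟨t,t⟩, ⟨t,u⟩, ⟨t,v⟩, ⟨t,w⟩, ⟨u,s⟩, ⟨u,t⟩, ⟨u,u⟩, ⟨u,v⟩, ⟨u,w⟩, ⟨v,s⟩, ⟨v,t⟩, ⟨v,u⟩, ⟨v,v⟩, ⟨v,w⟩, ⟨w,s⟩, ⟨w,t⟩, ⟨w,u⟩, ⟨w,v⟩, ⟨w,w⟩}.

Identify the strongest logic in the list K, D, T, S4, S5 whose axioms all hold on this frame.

Serial (axiom D): yes — every world has a successor (e.g. s R s).
Reflexive (axiom T): yes — every world is R-related to itself.
Transitive (axiom 4): yes — every two-step R-path is closed by a direct edge.
Euclidean (axiom 5): yes — any two successors of a common world are R-related.
So F validates K, D, T, S4, S5. The strongest is S5.

S5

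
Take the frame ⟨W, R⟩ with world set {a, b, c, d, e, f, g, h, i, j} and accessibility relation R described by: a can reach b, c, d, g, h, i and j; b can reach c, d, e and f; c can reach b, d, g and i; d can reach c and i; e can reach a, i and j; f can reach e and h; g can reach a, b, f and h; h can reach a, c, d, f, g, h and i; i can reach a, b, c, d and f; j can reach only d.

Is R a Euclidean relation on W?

No

Euclidean: no — a R b and a R g, but not b R g.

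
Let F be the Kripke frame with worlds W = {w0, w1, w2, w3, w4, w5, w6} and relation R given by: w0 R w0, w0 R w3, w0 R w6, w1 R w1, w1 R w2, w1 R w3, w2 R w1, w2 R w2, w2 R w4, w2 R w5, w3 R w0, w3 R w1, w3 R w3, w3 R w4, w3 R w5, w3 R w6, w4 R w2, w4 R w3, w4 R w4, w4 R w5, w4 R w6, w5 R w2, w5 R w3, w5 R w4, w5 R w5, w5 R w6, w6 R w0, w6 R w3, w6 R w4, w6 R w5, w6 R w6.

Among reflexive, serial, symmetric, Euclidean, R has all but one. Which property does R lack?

Euclidean

Reflexive: yes — every world is R-related to itself.
Serial: yes — every world has a successor (e.g. w0 R w0).
Symmetric: yes — every pair in R has its reverse in R.
Euclidean: no — w1 R w2 and w1 R w3, but not w2 R w3.
Only Euclidean fails.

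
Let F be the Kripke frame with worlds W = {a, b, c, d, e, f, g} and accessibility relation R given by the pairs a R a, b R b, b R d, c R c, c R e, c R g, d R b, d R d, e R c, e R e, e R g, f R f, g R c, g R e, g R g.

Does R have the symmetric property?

Symmetric: yes — every pair in R has its reverse in R.

Yes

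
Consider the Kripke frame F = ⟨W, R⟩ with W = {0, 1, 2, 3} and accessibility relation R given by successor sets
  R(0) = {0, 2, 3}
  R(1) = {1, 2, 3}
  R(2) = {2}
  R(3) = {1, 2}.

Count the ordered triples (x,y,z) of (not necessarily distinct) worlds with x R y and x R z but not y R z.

8

Enumerating: (0,2,0), (0,2,3), (0,3,0), (0,3,3), (1,2,1), (1,2,3), (1,3,3), (3,2,1).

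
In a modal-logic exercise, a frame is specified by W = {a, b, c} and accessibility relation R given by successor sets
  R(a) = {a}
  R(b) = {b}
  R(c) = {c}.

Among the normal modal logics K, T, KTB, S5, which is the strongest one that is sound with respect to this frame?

Reflexive (axiom T): yes — every world is R-related to itself.
Symmetric (axiom B): yes — every pair in R has its reverse in R.
Euclidean (axiom 5): yes — any two successors of a common world are R-related.
So F validates K, T, KTB, S5. The strongest is S5.

S5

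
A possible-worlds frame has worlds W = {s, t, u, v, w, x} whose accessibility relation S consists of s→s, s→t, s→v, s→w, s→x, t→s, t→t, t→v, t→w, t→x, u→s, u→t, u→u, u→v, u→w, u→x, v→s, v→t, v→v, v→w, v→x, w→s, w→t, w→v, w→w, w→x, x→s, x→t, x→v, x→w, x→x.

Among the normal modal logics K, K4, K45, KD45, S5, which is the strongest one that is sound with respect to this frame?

K4

Transitive (axiom 4): yes — every two-step S-path is closed by a direct edge.
Euclidean (axiom 5): no — u S s and u S u, but not s S u.
Serial (axiom D): yes — every world has a successor (e.g. s S s).
Reflexive (axiom T): yes — every world is S-related to itself.
So F validates K, K4; K45 would additionally require S to be Euclidean. The strongest is K4.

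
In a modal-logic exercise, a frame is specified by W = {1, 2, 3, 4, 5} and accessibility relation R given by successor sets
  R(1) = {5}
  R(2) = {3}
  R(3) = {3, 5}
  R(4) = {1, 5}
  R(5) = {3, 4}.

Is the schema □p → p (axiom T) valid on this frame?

The schema T characterises exactly the reflexive frames.
Reflexive: no — 1 is not related to itself.

No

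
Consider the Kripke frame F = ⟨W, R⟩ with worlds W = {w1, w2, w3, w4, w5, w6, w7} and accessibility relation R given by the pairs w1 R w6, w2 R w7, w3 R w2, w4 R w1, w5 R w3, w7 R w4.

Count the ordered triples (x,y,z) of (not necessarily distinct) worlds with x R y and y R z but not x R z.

5

Enumerating: (w2,w7,w4), (w3,w2,w7), (w4,w1,w6), (w5,w3,w2), (w7,w4,w1).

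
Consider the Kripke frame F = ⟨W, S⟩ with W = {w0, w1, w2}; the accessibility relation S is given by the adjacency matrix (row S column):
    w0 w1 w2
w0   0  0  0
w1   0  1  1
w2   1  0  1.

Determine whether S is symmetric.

Symmetric: no — w1 S w2 but not w2 S w1.

No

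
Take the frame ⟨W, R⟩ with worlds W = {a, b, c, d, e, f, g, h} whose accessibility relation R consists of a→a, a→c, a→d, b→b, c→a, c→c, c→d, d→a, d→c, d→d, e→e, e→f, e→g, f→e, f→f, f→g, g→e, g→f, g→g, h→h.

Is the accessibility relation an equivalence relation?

Reflexive: yes — every world is R-related to itself.
Symmetric: yes — every pair in R has its reverse in R.
Transitive: yes — every two-step R-path is closed by a direct edge.
So R is an equivalence relation.

Yes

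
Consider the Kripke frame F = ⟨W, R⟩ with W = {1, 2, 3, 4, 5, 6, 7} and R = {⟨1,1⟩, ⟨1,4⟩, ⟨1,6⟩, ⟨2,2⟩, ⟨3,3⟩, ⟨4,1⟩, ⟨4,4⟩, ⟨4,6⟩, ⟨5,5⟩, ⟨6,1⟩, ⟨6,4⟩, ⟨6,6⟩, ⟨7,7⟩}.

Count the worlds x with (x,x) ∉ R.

R is reflexive; there are no such worlds.

0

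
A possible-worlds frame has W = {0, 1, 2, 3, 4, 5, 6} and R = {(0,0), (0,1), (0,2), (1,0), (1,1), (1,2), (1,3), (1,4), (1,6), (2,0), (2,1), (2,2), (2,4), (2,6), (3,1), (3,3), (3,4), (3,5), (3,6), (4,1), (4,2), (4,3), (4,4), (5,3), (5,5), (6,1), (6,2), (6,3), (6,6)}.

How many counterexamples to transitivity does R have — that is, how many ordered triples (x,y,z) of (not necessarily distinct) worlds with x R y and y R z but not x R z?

Enumerating: (0,1,3), (0,1,4), (0,1,6), (0,2,4), (0,2,6), (1,3,5), (2,1,3), (2,4,3), (2,6,3), (3,1,0), (3,1,2), (3,4,2), … and 16 more.
Total: 28.

28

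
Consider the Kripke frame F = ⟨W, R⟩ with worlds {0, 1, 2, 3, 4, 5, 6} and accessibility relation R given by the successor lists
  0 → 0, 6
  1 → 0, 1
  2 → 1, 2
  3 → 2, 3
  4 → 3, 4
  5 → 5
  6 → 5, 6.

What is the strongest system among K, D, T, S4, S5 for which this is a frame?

Serial (axiom D): yes — every world has a successor (e.g. 0 R 0).
Reflexive (axiom T): yes — every world is R-related to itself.
Transitive (axiom 4): no — 0 R 6 and 6 R 5, but not 0 R 5.
Euclidean (axiom 5): no — 0 R 6 and 0 R 0, but not 6 R 0.
So F validates K, D, T; S4 would additionally require R to be transitive. The strongest is T.

T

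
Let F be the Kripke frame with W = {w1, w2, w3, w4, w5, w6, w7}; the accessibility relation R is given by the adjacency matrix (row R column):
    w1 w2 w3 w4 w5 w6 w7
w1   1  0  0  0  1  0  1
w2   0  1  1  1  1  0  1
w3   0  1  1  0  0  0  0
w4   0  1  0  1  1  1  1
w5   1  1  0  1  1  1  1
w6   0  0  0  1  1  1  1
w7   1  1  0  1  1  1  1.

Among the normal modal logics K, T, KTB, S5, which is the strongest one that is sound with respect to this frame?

KTB

Reflexive (axiom T): yes — every world is R-related to itself.
Symmetric (axiom B): yes — every pair in R has its reverse in R.
Euclidean (axiom 5): no — w2 R w3 and w2 R w4, but not w3 R w4.
So F validates K, T, KTB; S5 would additionally require R to be Euclidean. The strongest is KTB.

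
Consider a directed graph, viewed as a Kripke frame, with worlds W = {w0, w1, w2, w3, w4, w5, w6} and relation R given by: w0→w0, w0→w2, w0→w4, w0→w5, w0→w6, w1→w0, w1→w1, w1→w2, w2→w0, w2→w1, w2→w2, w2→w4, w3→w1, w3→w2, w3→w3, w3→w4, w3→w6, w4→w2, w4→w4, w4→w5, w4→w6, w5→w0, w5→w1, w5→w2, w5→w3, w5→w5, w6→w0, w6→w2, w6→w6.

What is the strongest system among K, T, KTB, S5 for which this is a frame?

T

Reflexive (axiom T): yes — every world is R-related to itself.
Symmetric (axiom B): no — w0 R w4 but not w4 R w0.
Euclidean (axiom 5): no — w0 R w2 and w0 R w5, but not w2 R w5.
So F validates K, T; KTB would additionally require R to be symmetric. The strongest is T.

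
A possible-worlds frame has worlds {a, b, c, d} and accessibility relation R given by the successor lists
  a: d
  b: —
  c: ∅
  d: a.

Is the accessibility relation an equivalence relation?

No

Reflexive: no — a is not related to itself.
Symmetric: yes — every pair in R has its reverse in R.
Transitive: no — a R d and d R a, but not a R a.
So R is not an equivalence relation.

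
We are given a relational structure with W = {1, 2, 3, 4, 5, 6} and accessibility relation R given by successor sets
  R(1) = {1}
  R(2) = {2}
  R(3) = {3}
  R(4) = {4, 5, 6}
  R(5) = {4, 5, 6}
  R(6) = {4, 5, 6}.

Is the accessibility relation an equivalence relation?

Yes

Reflexive: yes — every world is R-related to itself.
Symmetric: yes — every pair in R has its reverse in R.
Transitive: yes — every two-step R-path is closed by a direct edge.
So R is an equivalence relation.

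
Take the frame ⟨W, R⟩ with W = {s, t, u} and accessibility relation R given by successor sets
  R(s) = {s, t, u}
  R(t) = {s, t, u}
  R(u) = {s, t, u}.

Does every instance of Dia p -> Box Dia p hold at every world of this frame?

Yes

Axiom 5 corresponds to the accessibility relation being Euclidean.
Euclidean: yes — any two successors of a common world are R-related.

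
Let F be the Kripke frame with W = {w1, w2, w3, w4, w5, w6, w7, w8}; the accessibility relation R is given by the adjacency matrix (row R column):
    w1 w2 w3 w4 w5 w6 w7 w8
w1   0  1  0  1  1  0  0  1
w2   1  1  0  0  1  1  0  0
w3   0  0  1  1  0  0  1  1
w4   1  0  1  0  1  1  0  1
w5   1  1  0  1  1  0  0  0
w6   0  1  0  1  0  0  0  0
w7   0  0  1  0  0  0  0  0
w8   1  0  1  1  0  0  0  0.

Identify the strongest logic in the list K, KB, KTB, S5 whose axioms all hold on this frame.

KB

Symmetric (axiom B): yes — every pair in R has its reverse in R.
Reflexive (axiom T): no — w1 is not related to itself.
Euclidean (axiom 5): no — w1 R w2 and w1 R w4, but not w2 R w4.
So F validates K, KB; KTB would additionally require R to be reflexive. The strongest is KB.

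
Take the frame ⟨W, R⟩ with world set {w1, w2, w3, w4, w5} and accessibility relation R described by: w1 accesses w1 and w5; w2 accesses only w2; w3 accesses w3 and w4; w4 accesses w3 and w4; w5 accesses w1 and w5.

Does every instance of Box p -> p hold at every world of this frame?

Yes

Axiom T corresponds to the accessibility relation being reflexive.
Reflexive: yes — every world is R-related to itself.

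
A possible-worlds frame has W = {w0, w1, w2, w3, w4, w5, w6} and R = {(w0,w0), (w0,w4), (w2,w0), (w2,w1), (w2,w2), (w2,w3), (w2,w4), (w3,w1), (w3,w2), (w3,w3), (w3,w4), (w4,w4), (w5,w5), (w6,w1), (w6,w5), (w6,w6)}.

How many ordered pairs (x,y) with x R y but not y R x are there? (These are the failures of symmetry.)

Enumerating: (w0,w4), (w2,w0), (w2,w1), (w2,w4), (w3,w1), (w3,w4), (w6,w1), (w6,w5).

8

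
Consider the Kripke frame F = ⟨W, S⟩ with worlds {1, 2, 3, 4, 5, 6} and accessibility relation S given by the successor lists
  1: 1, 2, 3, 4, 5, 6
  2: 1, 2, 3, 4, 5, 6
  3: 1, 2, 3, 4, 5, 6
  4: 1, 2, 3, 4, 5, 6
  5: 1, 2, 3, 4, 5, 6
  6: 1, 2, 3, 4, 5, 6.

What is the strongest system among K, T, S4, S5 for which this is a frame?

Reflexive (axiom T): yes — every world is S-related to itself.
Transitive (axiom 4): yes — every two-step S-path is closed by a direct edge.
Euclidean (axiom 5): yes — any two successors of a common world are S-related.
So F validates K, T, S4, S5. The strongest is S5.

S5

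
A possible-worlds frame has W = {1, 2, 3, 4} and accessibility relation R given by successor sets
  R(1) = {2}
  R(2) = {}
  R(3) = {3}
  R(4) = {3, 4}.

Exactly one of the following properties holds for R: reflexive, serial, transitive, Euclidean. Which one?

transitive

Reflexive: no — 1 is not related to itself.
Serial: no — 2 has no R-successor.
Transitive: yes — every two-step R-path is closed by a direct edge.
Euclidean: no — 1 R 2 and 1 R 2, but not 2 R 2.
Only transitive holds.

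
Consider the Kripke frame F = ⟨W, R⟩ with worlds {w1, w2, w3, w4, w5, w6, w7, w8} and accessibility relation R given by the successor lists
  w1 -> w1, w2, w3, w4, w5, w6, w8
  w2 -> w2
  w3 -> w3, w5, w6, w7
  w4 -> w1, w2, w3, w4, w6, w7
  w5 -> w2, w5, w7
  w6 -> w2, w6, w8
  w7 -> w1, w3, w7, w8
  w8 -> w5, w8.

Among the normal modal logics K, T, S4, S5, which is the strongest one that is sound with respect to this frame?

T

Reflexive (axiom T): yes — every world is R-related to itself.
Transitive (axiom 4): no — w1 R w3 and w3 R w7, but not w1 R w7.
Euclidean (axiom 5): no — w1 R w2 and w1 R w3, but not w2 R w3.
So F validates K, T; S4 would additionally require R to be transitive. The strongest is T.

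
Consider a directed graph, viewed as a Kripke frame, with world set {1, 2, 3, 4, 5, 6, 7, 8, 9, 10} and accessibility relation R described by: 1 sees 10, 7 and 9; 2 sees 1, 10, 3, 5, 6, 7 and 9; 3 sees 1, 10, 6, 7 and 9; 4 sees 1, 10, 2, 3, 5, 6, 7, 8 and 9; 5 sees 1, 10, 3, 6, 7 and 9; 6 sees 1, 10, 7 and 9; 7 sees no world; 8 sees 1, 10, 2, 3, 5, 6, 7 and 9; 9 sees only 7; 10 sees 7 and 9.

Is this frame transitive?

Yes

Transitive: yes — every two-step R-path is closed by a direct edge.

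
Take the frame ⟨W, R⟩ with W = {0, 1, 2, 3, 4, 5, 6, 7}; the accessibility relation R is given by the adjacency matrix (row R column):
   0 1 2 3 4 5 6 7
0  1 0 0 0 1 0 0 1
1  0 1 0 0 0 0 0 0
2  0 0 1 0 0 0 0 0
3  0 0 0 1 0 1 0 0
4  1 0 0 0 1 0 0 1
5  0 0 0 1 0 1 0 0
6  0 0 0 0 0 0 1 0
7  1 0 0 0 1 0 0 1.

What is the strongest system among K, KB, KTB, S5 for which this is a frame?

S5

Symmetric (axiom B): yes — every pair in R has its reverse in R.
Reflexive (axiom T): yes — every world is R-related to itself.
Euclidean (axiom 5): yes — any two successors of a common world are R-related.
So F validates K, KB, KTB, S5. The strongest is S5.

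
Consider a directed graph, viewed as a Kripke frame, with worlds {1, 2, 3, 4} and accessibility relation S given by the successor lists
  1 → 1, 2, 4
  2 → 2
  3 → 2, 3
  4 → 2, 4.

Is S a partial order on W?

Yes

Reflexive: yes — every world is S-related to itself.
Transitive: yes — every two-step S-path is closed by a direct edge.
Antisymmetric: yes — no distinct pair is related both ways.
So S is a partial order.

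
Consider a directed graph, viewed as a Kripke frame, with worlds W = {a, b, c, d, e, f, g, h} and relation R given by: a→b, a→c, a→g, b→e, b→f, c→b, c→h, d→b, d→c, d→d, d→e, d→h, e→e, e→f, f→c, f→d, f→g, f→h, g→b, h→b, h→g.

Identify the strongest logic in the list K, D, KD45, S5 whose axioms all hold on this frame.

D

Serial (axiom D): yes — every world has a successor (e.g. a R b).
Euclidean (axiom 5): no — a R b and a R c, but not b R c.
Transitive (axiom 4): no — a R b and b R e, but not a R e.
Reflexive (axiom T): no — a is not related to itself.
So F validates K, D; KD45 would additionally require R to be Euclidean and transitive. The strongest is D.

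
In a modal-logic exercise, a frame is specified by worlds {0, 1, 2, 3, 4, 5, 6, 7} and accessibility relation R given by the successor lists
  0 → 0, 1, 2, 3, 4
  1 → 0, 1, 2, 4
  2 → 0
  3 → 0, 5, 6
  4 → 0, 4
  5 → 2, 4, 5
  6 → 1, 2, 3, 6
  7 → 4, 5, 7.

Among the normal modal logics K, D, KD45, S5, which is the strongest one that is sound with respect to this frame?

D

Serial (axiom D): yes — every world has a successor (e.g. 0 R 0).
Euclidean (axiom 5): no — 0 R 1 and 0 R 3, but not 1 R 3.
Transitive (axiom 4): no — 0 R 3 and 3 R 5, but not 0 R 5.
Reflexive (axiom T): no — 2 is not related to itself.
So F validates K, D; KD45 would additionally require R to be Euclidean and transitive. The strongest is D.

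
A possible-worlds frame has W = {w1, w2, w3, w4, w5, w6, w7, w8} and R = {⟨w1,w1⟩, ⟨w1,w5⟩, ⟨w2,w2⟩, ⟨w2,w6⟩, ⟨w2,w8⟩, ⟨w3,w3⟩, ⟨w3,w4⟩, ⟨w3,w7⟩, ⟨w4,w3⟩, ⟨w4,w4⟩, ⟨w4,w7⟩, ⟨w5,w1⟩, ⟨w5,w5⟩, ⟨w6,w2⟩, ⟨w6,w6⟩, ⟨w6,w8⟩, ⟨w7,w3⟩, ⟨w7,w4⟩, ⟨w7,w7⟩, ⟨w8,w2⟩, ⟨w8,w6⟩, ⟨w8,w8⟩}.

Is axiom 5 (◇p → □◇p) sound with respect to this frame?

Yes

The schema 5 characterises exactly the Euclidean frames.
Euclidean: yes — any two successors of a common world are R-related.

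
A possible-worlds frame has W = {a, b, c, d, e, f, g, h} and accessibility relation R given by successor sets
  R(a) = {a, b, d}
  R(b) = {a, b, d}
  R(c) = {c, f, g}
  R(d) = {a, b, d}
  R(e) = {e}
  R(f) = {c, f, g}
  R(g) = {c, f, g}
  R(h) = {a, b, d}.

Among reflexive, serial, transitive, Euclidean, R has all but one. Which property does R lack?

reflexive

Reflexive: no — h is not related to itself.
Serial: yes — every world has a successor (e.g. a R a).
Transitive: yes — every two-step R-path is closed by a direct edge.
Euclidean: yes — any two successors of a common world are R-related.
Only reflexive fails.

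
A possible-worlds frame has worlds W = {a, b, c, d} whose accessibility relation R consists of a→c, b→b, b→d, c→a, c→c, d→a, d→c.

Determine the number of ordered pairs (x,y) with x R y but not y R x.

Enumerating: (b,d), (d,a), (d,c).

3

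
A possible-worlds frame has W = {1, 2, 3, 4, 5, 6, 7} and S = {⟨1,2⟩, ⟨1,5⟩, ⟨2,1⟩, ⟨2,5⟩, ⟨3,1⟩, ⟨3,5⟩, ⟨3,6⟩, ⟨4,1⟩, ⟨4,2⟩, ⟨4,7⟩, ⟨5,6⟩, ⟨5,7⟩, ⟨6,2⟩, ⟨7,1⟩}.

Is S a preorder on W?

No

Reflexive: no — 1 is not related to itself.
Transitive: no — 1 S 5 and 5 S 6, but not 1 S 6.
So S is not a preorder.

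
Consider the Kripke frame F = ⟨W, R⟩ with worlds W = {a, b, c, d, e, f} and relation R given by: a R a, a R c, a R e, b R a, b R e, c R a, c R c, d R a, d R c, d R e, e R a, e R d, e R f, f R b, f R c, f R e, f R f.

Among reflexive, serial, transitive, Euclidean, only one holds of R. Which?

serial

Reflexive: no — b is not related to itself.
Serial: yes — every world has a successor (e.g. a R a).
Transitive: no — a R e and e R d, but not a R d.
Euclidean: no — a R c and a R e, but not c R e.
Only serial holds.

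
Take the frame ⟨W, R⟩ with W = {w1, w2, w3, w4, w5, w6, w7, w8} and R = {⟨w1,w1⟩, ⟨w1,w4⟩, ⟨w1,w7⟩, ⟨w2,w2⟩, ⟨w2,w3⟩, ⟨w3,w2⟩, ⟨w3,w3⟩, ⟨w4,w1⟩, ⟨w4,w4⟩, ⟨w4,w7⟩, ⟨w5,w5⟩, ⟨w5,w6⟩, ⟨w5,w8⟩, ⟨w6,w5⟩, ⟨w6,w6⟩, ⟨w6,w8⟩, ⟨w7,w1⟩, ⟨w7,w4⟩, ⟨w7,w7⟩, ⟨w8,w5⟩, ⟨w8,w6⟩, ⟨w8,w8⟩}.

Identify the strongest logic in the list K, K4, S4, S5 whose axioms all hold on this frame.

Transitive (axiom 4): yes — every two-step R-path is closed by a direct edge.
Reflexive (axiom T): yes — every world is R-related to itself.
Euclidean (axiom 5): yes — any two successors of a common world are R-related.
So F validates K, K4, S4, S5. The strongest is S5.

S5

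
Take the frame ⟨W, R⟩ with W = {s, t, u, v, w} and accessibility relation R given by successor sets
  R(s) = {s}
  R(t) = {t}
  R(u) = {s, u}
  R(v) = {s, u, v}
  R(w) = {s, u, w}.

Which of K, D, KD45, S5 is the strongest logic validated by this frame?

D

Serial (axiom D): yes — every world has a successor (e.g. s R s).
Euclidean (axiom 5): no — v R s and v R u, but not s R u.
Transitive (axiom 4): yes — every two-step R-path is closed by a direct edge.
Reflexive (axiom T): yes — every world is R-related to itself.
So F validates K, D; KD45 would additionally require R to be Euclidean. The strongest is D.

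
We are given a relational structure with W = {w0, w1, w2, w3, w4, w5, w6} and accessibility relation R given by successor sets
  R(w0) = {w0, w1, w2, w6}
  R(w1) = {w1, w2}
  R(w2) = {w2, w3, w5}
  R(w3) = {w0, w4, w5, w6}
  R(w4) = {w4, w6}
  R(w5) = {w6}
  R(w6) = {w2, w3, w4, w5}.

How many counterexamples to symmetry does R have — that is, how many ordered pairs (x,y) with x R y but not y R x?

Enumerating: (w0,w1), (w0,w2), (w0,w6), (w1,w2), (w2,w3), (w2,w5), (w3,w0), (w3,w4), (w3,w5), (w6,w2).

10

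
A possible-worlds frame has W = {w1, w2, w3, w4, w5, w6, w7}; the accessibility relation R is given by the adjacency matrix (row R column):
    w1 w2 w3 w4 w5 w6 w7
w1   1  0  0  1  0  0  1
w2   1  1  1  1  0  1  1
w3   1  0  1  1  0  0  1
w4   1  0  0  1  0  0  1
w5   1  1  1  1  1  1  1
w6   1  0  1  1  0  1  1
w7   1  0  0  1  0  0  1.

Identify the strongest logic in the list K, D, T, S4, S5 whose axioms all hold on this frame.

Serial (axiom D): yes — every world has a successor (e.g. w1 R w1).
Reflexive (axiom T): yes — every world is R-related to itself.
Transitive (axiom 4): yes — every two-step R-path is closed by a direct edge.
Euclidean (axiom 5): no — w2 R w1 and w2 R w3, but not w1 R w3.
So F validates K, D, T, S4; S5 would additionally require R to be Euclidean. The strongest is S4.

S4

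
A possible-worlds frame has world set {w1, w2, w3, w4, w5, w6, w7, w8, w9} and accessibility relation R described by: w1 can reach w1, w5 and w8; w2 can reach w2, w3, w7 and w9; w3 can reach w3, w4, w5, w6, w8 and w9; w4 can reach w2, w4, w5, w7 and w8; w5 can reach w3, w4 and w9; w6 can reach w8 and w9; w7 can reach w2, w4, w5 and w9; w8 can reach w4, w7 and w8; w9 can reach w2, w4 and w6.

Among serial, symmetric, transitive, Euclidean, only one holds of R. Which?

Serial: yes — every world has a successor (e.g. w1 R w1).
Symmetric: no — w1 R w5 but not w5 R w1.
Transitive: no — w1 R w5 and w5 R w3, but not w1 R w3.
Euclidean: no — w1 R w5 and w1 R w8, but not w5 R w8.
Only serial holds.

serial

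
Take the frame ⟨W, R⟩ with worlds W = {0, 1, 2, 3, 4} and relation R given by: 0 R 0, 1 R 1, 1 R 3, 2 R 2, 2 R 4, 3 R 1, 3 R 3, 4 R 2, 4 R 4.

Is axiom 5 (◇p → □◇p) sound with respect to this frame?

Axiom 5 corresponds to the accessibility relation being Euclidean.
Euclidean: yes — any two successors of a common world are R-related.

Yes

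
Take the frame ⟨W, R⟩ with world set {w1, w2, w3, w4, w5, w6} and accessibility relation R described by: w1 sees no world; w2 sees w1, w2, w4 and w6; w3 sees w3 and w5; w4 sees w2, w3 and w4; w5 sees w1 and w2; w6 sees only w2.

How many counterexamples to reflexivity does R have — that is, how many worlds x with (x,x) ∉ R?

3

Enumerating: w1, w5, w6.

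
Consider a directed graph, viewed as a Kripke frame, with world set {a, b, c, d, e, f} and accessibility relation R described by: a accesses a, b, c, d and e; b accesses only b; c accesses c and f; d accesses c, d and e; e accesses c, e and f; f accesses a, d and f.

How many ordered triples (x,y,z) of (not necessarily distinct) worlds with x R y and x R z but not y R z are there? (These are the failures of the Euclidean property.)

Enumerating: (a,b,a), (a,b,c), (a,b,d), (a,b,e), (a,c,a), (a,c,b), (a,c,d), (a,c,e), (a,d,a), (a,d,b), (a,e,a), (a,e,b), … and 11 more.
Total: 23.

23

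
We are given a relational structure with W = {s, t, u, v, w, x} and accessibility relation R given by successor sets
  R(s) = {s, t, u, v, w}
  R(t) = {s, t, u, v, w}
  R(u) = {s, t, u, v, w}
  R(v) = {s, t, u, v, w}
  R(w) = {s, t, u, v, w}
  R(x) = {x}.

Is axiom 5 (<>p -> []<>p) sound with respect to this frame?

The schema 5 characterises exactly the Euclidean frames.
Euclidean: yes — any two successors of a common world are R-related.

Yes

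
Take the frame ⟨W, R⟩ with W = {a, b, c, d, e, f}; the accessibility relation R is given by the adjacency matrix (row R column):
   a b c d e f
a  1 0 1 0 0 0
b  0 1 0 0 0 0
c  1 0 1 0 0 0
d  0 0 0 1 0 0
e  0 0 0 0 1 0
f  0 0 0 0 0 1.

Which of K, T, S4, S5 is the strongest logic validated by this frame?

S5

Reflexive (axiom T): yes — every world is R-related to itself.
Transitive (axiom 4): yes — every two-step R-path is closed by a direct edge.
Euclidean (axiom 5): yes — any two successors of a common world are R-related.
So F validates K, T, S4, S5. The strongest is S5.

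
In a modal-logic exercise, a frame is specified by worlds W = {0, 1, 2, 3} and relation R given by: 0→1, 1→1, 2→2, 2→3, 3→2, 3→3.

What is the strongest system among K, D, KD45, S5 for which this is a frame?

KD45

Serial (axiom D): yes — every world has a successor (e.g. 0 R 1).
Euclidean (axiom 5): yes — any two successors of a common world are R-related.
Transitive (axiom 4): yes — every two-step R-path is closed by a direct edge.
Reflexive (axiom T): no — 0 is not related to itself.
So F validates K, D, KD45; S5 would additionally require R to be reflexive. The strongest is KD45.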